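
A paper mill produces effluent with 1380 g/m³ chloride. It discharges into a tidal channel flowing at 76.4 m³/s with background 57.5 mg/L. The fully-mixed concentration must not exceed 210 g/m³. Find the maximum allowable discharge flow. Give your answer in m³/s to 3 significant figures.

Mass balance at complete mixing: C_std·(Q_w + Q_r) = Q_w·C_e + Q_r·C_b.
Rearranging, Q_w = Q_r·(C_std − C_b)/(C_e − C_std) = 76.4·(210 − 57.5) / (1380 − 210) = 9.958 m³/s.

9.96 m³/s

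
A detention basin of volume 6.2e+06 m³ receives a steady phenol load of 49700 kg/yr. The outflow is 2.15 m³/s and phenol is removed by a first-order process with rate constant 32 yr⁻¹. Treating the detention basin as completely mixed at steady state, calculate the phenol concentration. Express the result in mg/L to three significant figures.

Outflow Q = 2.15 m³/s × 3.156e+07 s/yr = 6.785e+07 m³/yr.
Steady-state CSTR mass balance: W = Q·C + k·V·C, so C = W/(Q + kV).
Q + kV = 6.785e+07 + 32·6.2e+06 = 2.662e+08 m³/yr.
C = 49700/2.662e+08 = 0.0001867 kg/m³ = 0.1867 mg/L.

0.187 mg/L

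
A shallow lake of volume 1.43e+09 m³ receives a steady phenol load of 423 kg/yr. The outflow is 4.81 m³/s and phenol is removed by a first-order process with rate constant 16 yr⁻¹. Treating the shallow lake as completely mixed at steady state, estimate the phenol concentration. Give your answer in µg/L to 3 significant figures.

0.0184 µg/L

Outflow Q = 4.81 m³/s × 3.156e+07 s/yr = 1.518e+08 m³/yr.
Steady-state CSTR mass balance: W = Q·C + k·V·C, so C = W/(Q + kV).
Q + kV = 1.518e+08 + 16·1.43e+09 = 2.303e+10 m³/yr.
C = 423/2.303e+10 = 1.837e-08 kg/m³ = 1.837e-05 mg/L = 0.01837 µg/L.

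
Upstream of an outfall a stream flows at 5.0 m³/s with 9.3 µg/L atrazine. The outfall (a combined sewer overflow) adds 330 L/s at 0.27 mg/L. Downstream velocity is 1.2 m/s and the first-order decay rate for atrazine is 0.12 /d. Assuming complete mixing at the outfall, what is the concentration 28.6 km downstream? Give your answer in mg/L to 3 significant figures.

0.0246 mg/L

330 L/s = 0.33 m³/s.
9.3 µg/L = 0.0093 mg/L.
After complete mixing, C₀ = (0.33·0.27 + 5·0.0093) / 5.33 = 0.02544 mg/L.
Travel time t = 2.86e+04 m / 1.2 m/s = 2.383e+04 s = 0.2758 d.
C = 0.02544·exp(−0.12·0.2758) = 0.02544·0.9674 = 0.02461 mg/L.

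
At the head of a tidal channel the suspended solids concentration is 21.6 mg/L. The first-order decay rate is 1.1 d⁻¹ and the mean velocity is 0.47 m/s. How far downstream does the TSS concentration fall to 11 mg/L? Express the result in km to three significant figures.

24.9 km

From C = C₀·e^(−kt), t = ln(C₀/C)/k = ln(21.6/11)/1.1 = 0.6748/1.1 = 0.6135 d.
Distance = v·t = 0.47 m/s × 5.3e+04 s = 2.491e+04 m = 24.91 km.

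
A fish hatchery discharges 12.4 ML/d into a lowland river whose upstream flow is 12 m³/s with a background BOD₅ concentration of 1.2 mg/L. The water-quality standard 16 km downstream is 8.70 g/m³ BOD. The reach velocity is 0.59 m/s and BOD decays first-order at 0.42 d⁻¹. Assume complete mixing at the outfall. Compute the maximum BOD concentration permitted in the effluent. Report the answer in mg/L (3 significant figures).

12.4 ML/d = 0.1435 m³/s.
Travel time to the compliance point: t = 1.6e+04/0.59 = 2.712e+04 s = 0.3139 d; decay factor exp(−0.42·0.3139) = 0.8765.
So the concentration just after mixing may be at most 8.7/0.8765 = 9.926 mg/L.
Mass balance: 9.926·12.14 = 0.1435·Cₑ + 12·1.2.
Cₑ = (120.5 − 14.4) / 0.1435 = 739.5 mg/L.

740 mg/L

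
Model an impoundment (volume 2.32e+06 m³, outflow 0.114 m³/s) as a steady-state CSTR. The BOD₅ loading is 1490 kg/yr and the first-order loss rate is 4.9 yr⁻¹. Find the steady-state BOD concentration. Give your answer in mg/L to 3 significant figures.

0.0996 mg/L

Outflow Q = 0.114 m³/s × 3.156e+07 s/yr = 3.598e+06 m³/yr.
Steady-state CSTR mass balance: W = Q·C + k·V·C, so C = W/(Q + kV).
Q + kV = 3.598e+06 + 4.9·2.32e+06 = 1.497e+07 m³/yr.
C = 1490/1.497e+07 = 9.956e-05 kg/m³ = 0.09956 mg/L.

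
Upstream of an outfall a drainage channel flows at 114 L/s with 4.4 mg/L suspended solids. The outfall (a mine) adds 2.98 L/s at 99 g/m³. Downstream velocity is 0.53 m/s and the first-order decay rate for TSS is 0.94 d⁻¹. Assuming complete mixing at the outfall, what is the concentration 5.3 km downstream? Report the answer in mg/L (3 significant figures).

2.98 L/s = 0.00298 m³/s.
114 L/s = 0.114 m³/s.
After complete mixing, C₀ = (0.00298·99 + 0.114·4.4) / 0.117 = 6.81 mg/L.
Travel time t = 5300 m / 0.53 m/s = 1e+04 s = 0.1157 d.
C = 6.81·exp(−0.94·0.1157) = 6.81·0.8969 = 6.108 mg/L.

6.11 mg/L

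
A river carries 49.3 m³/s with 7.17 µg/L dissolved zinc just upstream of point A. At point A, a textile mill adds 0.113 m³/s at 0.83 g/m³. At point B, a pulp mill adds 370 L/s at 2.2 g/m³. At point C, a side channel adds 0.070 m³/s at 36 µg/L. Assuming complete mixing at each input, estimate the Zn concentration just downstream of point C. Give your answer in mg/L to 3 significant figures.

0.0254 mg/L

7.17 µg/L = 0.00717 mg/L.
After input A: C = (49.3·0.00717 + 0.113·0.83) / 49.41 = 0.009052 mg/L.
370 L/s = 0.37 m³/s.
After input B: C = (49.41·0.009052 + 0.37·2.2) / 49.78 = 0.02534 mg/L.
36 µg/L = 0.036 mg/L.
After input C: C = (49.78·0.02534 + 0.07·0.036) / 49.85 = 0.02535 mg/L.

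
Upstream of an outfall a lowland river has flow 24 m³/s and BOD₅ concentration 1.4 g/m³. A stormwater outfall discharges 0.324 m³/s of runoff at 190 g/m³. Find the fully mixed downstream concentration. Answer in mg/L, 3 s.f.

Flow-weighted mixing gives C = (0.324·190 + 24·1.4) / (0.324 + 24) = 95.16/24.32 = 3.912 mg/L.

3.91 mg/L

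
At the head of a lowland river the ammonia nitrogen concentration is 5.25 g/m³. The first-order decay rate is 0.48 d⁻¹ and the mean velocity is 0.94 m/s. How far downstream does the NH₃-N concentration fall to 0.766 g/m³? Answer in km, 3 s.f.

From C = C₀·e^(−kt), t = ln(C₀/C)/k = ln(5.25/0.766)/0.48 = 1.925/0.48 = 4.01 d.
Distance = v·t = 0.94 m/s × 3.465e+05 s = 3.257e+05 m = 325.7 km.

326 km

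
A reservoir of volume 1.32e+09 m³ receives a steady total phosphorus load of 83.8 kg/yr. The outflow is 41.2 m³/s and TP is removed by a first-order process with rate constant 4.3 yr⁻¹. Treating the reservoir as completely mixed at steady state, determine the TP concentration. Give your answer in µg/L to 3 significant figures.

Outflow Q = 41.2 m³/s × 3.156e+07 s/yr = 1.3e+09 m³/yr.
Steady-state CSTR mass balance: W = Q·C + k·V·C, so C = W/(Q + kV).
Q + kV = 1.3e+09 + 4.3·1.32e+09 = 6.976e+09 m³/yr.
C = 83.8/6.976e+09 = 1.201e-08 kg/m³ = 1.201e-05 mg/L = 0.01201 µg/L.

0.0120 µg/L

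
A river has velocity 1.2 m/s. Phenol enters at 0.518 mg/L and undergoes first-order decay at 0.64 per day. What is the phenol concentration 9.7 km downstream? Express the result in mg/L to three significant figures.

0.488 mg/L

Travel time t = 9.7 km / 1.2 m/s = 9700/1.2 = 8083 s = 0.09356 d.
First-order decay: C = 0.518·exp(−0.64·0.09356) = 0.518·0.9419 = 0.4879 mg/L.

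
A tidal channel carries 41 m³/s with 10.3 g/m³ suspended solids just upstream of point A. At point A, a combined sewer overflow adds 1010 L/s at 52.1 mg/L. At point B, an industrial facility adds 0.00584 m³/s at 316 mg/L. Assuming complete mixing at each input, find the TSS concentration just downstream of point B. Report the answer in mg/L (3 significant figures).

11.3 mg/L

1010 L/s = 1.01 m³/s.
After input A: C = (41·10.3 + 1.01·52.1) / 42.01 = 11.3 mg/L.
After input B: C = (42.01·11.3 + 0.00584·316) / 42.02 = 11.35 mg/L.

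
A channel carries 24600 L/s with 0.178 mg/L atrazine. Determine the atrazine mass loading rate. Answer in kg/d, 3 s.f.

378 kg/d

24600 L/s = 24.6 m³/s.
Mass flux = Q·C = 24.6 m³/s × 0.178 g/m³ = 4.379 g/s.
= 4.379 g/s × 86.4 = 378.3 kg/d.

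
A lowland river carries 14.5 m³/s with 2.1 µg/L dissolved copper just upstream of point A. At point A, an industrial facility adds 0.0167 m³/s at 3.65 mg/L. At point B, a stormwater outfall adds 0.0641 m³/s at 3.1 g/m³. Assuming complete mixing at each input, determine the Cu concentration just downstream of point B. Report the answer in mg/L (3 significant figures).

2.1 µg/L = 0.0021 mg/L.
After input A: C = (14.5·0.0021 + 0.0167·3.65) / 14.52 = 0.006297 mg/L.
After input B: C = (14.52·0.006297 + 0.0641·3.1) / 14.58 = 0.0199 mg/L.

0.0199 mg/L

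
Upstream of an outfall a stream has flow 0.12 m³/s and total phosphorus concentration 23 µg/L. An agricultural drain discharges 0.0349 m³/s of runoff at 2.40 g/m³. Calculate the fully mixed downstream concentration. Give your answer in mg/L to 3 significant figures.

23 µg/L = 0.023 mg/L.
Conservation of mass across the mixing zone: C = (0.0349·2.4 + 0.12·0.023) / (0.0349 + 0.12) = 0.08652/0.1549 = 0.5586 mg/L.

0.559 mg/L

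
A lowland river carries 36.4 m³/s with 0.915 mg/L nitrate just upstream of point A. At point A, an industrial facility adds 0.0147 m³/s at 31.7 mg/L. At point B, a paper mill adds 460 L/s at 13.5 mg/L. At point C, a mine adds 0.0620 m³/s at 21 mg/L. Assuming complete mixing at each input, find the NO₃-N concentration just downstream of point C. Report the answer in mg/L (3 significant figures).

After input A: C = (36.4·0.915 + 0.0147·31.7) / 36.41 = 0.9274 mg/L.
460 L/s = 0.46 m³/s.
After input B: C = (36.41·0.9274 + 0.46·13.5) / 36.87 = 1.084 mg/L.
After input C: C = (36.87·1.084 + 0.062·21) / 36.94 = 1.118 mg/L.

1.12 mg/L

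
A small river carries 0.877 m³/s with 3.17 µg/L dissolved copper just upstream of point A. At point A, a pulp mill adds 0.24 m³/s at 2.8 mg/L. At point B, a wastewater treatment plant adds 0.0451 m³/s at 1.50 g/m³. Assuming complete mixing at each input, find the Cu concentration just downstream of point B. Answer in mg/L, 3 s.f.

3.17 µg/L = 0.00317 mg/L.
After input A: C = (0.877·0.00317 + 0.24·2.8) / 1.117 = 0.6041 mg/L.
After input B: C = (1.117·0.6041 + 0.0451·1.5) / 1.162 = 0.6389 mg/L.

0.639 mg/L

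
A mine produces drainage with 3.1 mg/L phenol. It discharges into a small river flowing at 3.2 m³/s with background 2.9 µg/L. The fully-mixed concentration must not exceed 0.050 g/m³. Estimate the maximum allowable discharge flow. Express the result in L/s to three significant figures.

2.9 µg/L = 0.0029 mg/L.
Mass balance at complete mixing: C_std·(Q_w + Q_r) = Q_w·C_e + Q_r·C_b.
Rearranging, Q_w = Q_r·(C_std − C_b)/(C_e − C_std) = 3.2·(0.05 − 0.0029) / (3.1 − 0.05) = 0.04942 m³/s.
= 49.42 L/s.

49.4 L/s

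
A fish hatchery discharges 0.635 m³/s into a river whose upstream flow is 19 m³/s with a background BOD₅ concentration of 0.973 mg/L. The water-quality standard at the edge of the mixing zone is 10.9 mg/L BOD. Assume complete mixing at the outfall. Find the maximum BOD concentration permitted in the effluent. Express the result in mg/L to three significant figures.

308 mg/L

Mass balance: 10.9·19.64 = 0.635·Cₑ + 19·0.973.
Cₑ = (214 − 18.49) / 0.635 = 307.9 mg/L.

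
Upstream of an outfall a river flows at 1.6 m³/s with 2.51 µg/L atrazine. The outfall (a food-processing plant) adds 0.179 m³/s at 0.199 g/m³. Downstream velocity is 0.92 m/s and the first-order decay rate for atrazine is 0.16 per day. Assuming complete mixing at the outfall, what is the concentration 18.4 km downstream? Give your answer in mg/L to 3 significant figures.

0.0215 mg/L

2.51 µg/L = 0.00251 mg/L.
After complete mixing, C₀ = (0.179·0.199 + 1.6·0.00251) / 1.779 = 0.02228 mg/L.
Travel time t = 1.84e+04 m / 0.92 m/s = 2e+04 s = 0.2315 d.
C = 0.02228·exp(−0.16·0.2315) = 0.02228·0.9636 = 0.02147 mg/L.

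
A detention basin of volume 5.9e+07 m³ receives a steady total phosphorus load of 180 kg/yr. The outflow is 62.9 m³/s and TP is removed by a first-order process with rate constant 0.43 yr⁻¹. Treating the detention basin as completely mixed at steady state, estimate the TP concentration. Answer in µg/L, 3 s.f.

0.0895 µg/L

Outflow Q = 62.9 m³/s × 3.156e+07 s/yr = 1.985e+09 m³/yr.
Steady-state CSTR mass balance: W = Q·C + k·V·C, so C = W/(Q + kV).
Q + kV = 1.985e+09 + 0.43·5.9e+07 = 2.01e+09 m³/yr.
C = 180/2.01e+09 = 8.954e-08 kg/m³ = 8.954e-05 mg/L = 0.08954 µg/L.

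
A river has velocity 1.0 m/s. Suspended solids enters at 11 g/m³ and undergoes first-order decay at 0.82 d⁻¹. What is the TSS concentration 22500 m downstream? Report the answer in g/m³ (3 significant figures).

Travel time t = 22500 m / 1.0 m/s = 2.25e+04/1.0 = 2.25e+04 s = 0.2604 d.
First-order decay: C = 11·exp(−0.82·0.2604) = 11·0.8077 = 8.885 g/m³.

8.88 g/m³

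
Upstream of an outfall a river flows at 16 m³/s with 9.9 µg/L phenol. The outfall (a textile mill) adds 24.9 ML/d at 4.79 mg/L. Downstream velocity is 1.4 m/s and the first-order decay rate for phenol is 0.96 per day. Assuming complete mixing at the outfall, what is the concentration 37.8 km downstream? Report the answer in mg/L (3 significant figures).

24.9 ML/d = 0.2882 m³/s.
9.9 µg/L = 0.0099 mg/L.
After complete mixing, C₀ = (0.2882·4.79 + 16·0.0099) / 16.29 = 0.09448 mg/L.
Travel time t = 3.78e+04 m / 1.4 m/s = 2.7e+04 s = 0.3125 d.
C = 0.09448·exp(−0.96·0.3125) = 0.09448·0.7408 = 0.06999 mg/L.

0.0700 mg/L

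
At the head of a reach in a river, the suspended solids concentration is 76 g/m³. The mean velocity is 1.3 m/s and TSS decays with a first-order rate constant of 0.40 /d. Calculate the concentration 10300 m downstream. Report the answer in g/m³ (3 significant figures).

Travel time t = 10300 m / 1.3 m/s = 1.03e+04/1.3 = 7923 s = 0.0917 d.
First-order decay: C = 76·exp(−0.40·0.0917) = 76·0.964 = 73.26 g/m³.

73.3 g/m³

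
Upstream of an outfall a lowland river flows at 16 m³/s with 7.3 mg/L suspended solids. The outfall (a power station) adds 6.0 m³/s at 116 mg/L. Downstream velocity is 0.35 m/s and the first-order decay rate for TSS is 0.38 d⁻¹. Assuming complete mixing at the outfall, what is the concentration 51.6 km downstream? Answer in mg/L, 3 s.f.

After complete mixing, C₀ = (6·116 + 16·7.3) / 22 = 36.95 mg/L.
Travel time t = 5.16e+04 m / 0.35 m/s = 1.474e+05 s = 1.706 d.
C = 36.95·exp(−0.38·1.706) = 36.95·0.5229 = 19.32 mg/L.

19.3 mg/L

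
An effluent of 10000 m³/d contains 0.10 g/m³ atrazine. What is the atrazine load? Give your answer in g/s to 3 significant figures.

10000 m³/d = 0.1157 m³/s.
Mass flux = Q·C = 0.1157 m³/s × 0.1 g/m³ = 0.01157 g/s.

0.0116 g/s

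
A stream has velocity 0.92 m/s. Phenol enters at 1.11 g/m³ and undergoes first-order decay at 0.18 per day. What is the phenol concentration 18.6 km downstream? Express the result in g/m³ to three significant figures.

1.06 g/m³

Travel time t = 18.6 km / 0.92 m/s = 1.86e+04/0.92 = 2.022e+04 s = 0.234 d.
First-order decay: C = 1.11·exp(−0.18·0.234) = 1.11·0.9588 = 1.064 g/m³.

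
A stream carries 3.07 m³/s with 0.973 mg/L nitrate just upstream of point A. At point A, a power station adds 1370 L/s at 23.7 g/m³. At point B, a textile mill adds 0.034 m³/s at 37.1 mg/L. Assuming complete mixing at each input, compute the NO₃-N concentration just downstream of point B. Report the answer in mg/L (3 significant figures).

1370 L/s = 1.37 m³/s.
After input A: C = (3.07·0.973 + 1.37·23.7) / 4.44 = 7.986 mg/L.
After input B: C = (4.44·7.986 + 0.034·37.1) / 4.474 = 8.207 mg/L.

8.21 mg/L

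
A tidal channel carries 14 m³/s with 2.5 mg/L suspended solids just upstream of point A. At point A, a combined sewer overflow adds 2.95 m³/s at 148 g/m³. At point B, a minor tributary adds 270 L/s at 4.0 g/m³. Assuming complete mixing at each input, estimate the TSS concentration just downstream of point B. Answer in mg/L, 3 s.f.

After input A: C = (14·2.5 + 2.95·148) / 16.95 = 27.82 mg/L.
270 L/s = 0.27 m³/s.
After input B: C = (16.95·27.82 + 0.27·4) / 17.22 = 27.45 mg/L.

27.4 mg/L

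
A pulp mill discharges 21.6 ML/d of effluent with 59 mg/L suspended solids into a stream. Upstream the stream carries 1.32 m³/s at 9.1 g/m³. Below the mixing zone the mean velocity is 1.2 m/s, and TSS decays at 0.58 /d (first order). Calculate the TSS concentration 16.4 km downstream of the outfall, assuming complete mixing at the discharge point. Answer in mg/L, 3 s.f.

15.6 mg/L

21.6 ML/d = 0.25 m³/s.
After complete mixing, C₀ = (0.25·59 + 1.32·9.1) / 1.57 = 17.05 mg/L.
Travel time t = 1.64e+04 m / 1.2 m/s = 1.367e+04 s = 0.1582 d.
C = 17.05·exp(−0.58·0.1582) = 17.05·0.9123 = 15.55 mg/L.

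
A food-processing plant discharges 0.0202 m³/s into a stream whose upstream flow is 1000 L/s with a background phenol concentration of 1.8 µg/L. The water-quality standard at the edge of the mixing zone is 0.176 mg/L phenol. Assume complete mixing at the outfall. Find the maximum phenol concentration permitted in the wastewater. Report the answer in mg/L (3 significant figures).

8.80 mg/L

1000 L/s = 1 m³/s.
1.8 µg/L = 0.0018 mg/L.
Mass balance: 0.176·1.02 = 0.0202·Cₑ + 1·0.0018.
Cₑ = (0.1796 − 0.0018) / 0.0202 = 8.8 mg/L.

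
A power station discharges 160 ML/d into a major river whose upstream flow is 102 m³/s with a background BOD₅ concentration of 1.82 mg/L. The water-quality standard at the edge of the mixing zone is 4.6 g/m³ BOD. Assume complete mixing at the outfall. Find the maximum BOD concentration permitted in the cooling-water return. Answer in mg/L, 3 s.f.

160 ML/d = 1.852 m³/s.
Mass balance: 4.6·103.9 = 1.852·Cₑ + 102·1.82.
Cₑ = (477.7 − 185.6) / 1.852 = 157.7 mg/L.

158 mg/L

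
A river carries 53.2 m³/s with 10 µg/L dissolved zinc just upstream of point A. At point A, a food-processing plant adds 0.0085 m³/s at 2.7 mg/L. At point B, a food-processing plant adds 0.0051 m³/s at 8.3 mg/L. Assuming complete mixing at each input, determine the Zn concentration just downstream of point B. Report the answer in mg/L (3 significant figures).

0.0112 mg/L

10 µg/L = 0.01 mg/L.
After input A: C = (53.2·0.01 + 0.0085·2.7) / 53.21 = 0.01043 mg/L.
After input B: C = (53.21·0.01043 + 0.0051·8.3) / 53.21 = 0.01122 mg/L.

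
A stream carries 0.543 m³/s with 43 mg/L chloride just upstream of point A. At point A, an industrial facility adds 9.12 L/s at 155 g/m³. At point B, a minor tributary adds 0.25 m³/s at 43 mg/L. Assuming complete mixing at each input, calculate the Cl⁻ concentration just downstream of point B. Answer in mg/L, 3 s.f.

44.3 mg/L

9.12 L/s = 0.00912 m³/s.
After input A: C = (0.543·43 + 0.00912·155) / 0.5521 = 44.85 mg/L.
After input B: C = (0.5521·44.85 + 0.25·43) / 0.8021 = 44.27 mg/L.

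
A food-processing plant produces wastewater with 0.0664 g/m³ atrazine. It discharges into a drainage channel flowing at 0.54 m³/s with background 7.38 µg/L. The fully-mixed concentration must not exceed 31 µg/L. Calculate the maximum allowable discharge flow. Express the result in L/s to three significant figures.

7.38 µg/L = 0.00738 mg/L.
31 µg/L = 0.031 mg/L.
Mass balance at complete mixing: C_std·(Q_w + Q_r) = Q_w·C_e + Q_r·C_b.
Rearranging, Q_w = Q_r·(C_std − C_b)/(C_e − C_std) = 0.54·(0.031 − 0.00738) / (0.0664 − 0.031) = 0.3603 m³/s.
= 360.3 L/s.

360 L/s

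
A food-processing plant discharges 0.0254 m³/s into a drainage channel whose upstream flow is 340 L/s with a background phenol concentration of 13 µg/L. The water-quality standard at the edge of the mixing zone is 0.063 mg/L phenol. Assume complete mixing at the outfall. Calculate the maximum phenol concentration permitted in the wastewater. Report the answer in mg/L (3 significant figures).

0.732 mg/L

340 L/s = 0.34 m³/s.
13 µg/L = 0.013 mg/L.
Mass balance: 0.063·0.3654 = 0.0254·Cₑ + 0.34·0.013.
Cₑ = (0.02302 − 0.00442) / 0.0254 = 0.7323 mg/L.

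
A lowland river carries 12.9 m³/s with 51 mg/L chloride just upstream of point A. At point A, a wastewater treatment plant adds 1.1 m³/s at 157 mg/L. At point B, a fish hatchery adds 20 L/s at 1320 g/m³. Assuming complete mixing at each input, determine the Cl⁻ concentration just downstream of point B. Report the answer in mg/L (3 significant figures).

61.1 mg/L

After input A: C = (12.9·51 + 1.1·157) / 14 = 59.33 mg/L.
20 L/s = 0.02 m³/s.
After input B: C = (14·59.33 + 0.02·1320) / 14.02 = 61.13 mg/L.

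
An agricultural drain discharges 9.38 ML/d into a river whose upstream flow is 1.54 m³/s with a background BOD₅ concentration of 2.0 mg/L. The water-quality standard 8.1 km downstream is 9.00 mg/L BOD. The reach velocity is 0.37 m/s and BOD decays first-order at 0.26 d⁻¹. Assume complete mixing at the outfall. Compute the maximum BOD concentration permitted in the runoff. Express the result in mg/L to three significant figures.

118 mg/L

9.38 ML/d = 0.1086 m³/s.
Travel time to the compliance point: t = 8100/0.37 = 2.189e+04 s = 0.2534 d; decay factor exp(−0.26·0.2534) = 0.9362.
So the concentration just after mixing may be at most 9/0.9362 = 9.613 mg/L.
Mass balance: 9.613·1.649 = 0.1086·Cₑ + 1.54·2.
Cₑ = (15.85 − 3.08) / 0.1086 = 117.6 mg/L.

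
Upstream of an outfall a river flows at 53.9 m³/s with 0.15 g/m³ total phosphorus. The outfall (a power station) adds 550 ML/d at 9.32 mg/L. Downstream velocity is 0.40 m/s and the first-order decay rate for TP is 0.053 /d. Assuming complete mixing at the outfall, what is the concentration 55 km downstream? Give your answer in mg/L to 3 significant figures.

1.03 mg/L

550 ML/d = 6.366 m³/s.
After complete mixing, C₀ = (6.366·9.32 + 53.9·0.15) / 60.27 = 1.119 mg/L.
Travel time t = 5.5e+04 m / 0.40 m/s = 1.375e+05 s = 1.591 d.
C = 1.119·exp(−0.053·1.591) = 1.119·0.9191 = 1.028 mg/L.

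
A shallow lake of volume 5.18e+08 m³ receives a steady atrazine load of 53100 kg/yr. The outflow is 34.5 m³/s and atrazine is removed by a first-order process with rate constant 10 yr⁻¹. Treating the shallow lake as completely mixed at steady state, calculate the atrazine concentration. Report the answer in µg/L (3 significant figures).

8.47 µg/L

Outflow Q = 34.5 m³/s × 3.156e+07 s/yr = 1.089e+09 m³/yr.
Steady-state CSTR mass balance: W = Q·C + k·V·C, so C = W/(Q + kV).
Q + kV = 1.089e+09 + 10·5.18e+08 = 6.269e+09 m³/yr.
C = 53100/6.269e+09 = 8.471e-06 kg/m³ = 0.008471 mg/L = 8.471 µg/L.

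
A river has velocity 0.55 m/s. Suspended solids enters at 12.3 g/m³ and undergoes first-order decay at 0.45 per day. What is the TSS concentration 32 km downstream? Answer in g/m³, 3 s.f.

Travel time t = 32 km / 0.55 m/s = 3.2e+04/0.55 = 5.818e+04 s = 0.6734 d.
First-order decay: C = 12.3·exp(−0.45·0.6734) = 12.3·0.7386 = 9.084 g/m³.

9.08 g/m³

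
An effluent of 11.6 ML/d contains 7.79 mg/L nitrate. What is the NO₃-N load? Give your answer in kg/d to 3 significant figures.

11.6 ML/d = 0.1343 m³/s.
Mass flux = Q·C = 0.1343 m³/s × 7.79 g/m³ = 1.046 g/s.
= 1.046 g/s × 86.4 = 90.36 kg/d.

90.4 kg/d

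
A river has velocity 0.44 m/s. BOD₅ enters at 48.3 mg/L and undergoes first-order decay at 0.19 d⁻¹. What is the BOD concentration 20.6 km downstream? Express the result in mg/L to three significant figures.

Travel time t = 20.6 km / 0.44 m/s = 2.06e+04/0.44 = 4.682e+04 s = 0.5419 d.
First-order decay: C = 48.3·exp(−0.19·0.5419) = 48.3·0.9022 = 43.57 mg/L.

43.6 mg/L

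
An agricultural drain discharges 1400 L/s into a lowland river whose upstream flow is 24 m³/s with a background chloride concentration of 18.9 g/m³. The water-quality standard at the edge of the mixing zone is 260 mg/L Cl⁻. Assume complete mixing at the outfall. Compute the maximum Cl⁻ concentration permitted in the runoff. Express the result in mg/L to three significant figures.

1400 L/s = 1.4 m³/s.
Mass balance: 260·25.4 = 1.4·Cₑ + 24·18.9.
Cₑ = (6604 − 453.6) / 1.4 = 4393 mg/L.

4390 mg/L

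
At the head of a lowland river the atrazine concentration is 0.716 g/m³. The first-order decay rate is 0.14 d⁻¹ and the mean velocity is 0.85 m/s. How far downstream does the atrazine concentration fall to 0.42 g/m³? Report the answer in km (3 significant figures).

280 km

From C = C₀·e^(−kt), t = ln(C₀/C)/k = ln(0.716/0.42)/0.14 = 0.5334/0.14 = 3.81 d.
Distance = v·t = 0.85 m/s × 3.292e+05 s = 2.798e+05 m = 279.8 km.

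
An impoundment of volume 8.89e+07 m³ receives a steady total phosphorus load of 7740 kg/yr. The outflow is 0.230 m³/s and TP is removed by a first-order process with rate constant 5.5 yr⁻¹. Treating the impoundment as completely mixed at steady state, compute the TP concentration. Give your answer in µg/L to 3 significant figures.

15.6 µg/L

Outflow Q = 0.230 m³/s × 3.156e+07 s/yr = 7.258e+06 m³/yr.
Steady-state CSTR mass balance: W = Q·C + k·V·C, so C = W/(Q + kV).
Q + kV = 7.258e+06 + 5.5·8.89e+07 = 4.962e+08 m³/yr.
C = 7740/4.962e+08 = 1.56e-05 kg/m³ = 0.0156 mg/L = 15.6 µg/L.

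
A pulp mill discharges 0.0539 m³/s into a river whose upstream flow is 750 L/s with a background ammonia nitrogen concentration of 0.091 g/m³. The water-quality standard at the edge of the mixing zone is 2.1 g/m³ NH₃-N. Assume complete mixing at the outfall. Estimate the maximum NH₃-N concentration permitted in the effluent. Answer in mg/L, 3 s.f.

750 L/s = 0.75 m³/s.
Mass balance: 2.1·0.8039 = 0.0539·Cₑ + 0.75·0.091.
Cₑ = (1.688 − 0.06825) / 0.0539 = 30.05 mg/L.

30.1 mg/L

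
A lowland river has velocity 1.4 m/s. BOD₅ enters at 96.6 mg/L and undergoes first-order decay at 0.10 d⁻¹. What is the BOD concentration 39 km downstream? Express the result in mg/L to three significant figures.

93.5 mg/L

Travel time t = 39 km / 1.4 m/s = 3.9e+04/1.4 = 2.786e+04 s = 0.3224 d.
First-order decay: C = 96.6·exp(−0.10·0.3224) = 96.6·0.9683 = 93.54 mg/L.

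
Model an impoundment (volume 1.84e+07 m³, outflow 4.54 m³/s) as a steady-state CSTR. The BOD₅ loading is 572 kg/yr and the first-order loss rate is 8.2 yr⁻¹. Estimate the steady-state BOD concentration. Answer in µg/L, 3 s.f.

1.94 µg/L

Outflow Q = 4.54 m³/s × 3.156e+07 s/yr = 1.433e+08 m³/yr.
Steady-state CSTR mass balance: W = Q·C + k·V·C, so C = W/(Q + kV).
Q + kV = 1.433e+08 + 8.2·1.84e+07 = 2.942e+08 m³/yr.
C = 572/2.942e+08 = 1.945e-06 kg/m³ = 0.001945 mg/L = 1.945 µg/L.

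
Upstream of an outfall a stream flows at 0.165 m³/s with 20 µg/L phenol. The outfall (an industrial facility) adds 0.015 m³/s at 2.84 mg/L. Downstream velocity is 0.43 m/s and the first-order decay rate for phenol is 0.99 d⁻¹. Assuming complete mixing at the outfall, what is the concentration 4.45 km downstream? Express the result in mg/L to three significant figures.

20 µg/L = 0.02 mg/L.
After complete mixing, C₀ = (0.015·2.84 + 0.165·0.02) / 0.18 = 0.255 mg/L.
Travel time t = 4450 m / 0.43 m/s = 1.035e+04 s = 0.1198 d.
C = 0.255·exp(−0.99·0.1198) = 0.255·0.8882 = 0.2265 mg/L.

0.226 mg/L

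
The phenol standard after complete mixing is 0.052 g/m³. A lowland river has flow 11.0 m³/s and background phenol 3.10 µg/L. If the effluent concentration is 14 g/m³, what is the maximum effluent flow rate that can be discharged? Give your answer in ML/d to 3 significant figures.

3.33 ML/d

3.10 µg/L = 0.0031 mg/L.
Mass balance at complete mixing: C_std·(Q_w + Q_r) = Q_w·C_e + Q_r·C_b.
Rearranging, Q_w = Q_r·(C_std − C_b)/(C_e − C_std) = 11.0·(0.052 − 0.0031) / (14 − 0.052) = 0.03856 m³/s.
= 3.332 ML/d.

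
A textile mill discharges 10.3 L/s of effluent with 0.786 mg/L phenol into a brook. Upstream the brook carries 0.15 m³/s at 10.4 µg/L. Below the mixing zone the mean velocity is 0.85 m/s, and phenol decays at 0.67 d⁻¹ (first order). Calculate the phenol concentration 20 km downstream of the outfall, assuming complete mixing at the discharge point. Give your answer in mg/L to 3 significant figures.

0.0502 mg/L

10.3 L/s = 0.0103 m³/s.
10.4 µg/L = 0.0104 mg/L.
After complete mixing, C₀ = (0.0103·0.786 + 0.15·0.0104) / 0.1603 = 0.06024 mg/L.
Travel time t = 2e+04 m / 0.85 m/s = 2.353e+04 s = 0.2723 d.
C = 0.06024·exp(−0.67·0.2723) = 0.06024·0.8332 = 0.05019 mg/L.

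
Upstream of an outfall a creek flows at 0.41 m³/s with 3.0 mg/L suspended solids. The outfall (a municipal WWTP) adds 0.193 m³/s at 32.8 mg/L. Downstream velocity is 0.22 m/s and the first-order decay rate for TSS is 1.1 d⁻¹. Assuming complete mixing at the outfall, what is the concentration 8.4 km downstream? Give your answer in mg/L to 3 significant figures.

After complete mixing, C₀ = (0.193·32.8 + 0.41·3) / 0.603 = 12.54 mg/L.
Travel time t = 8400 m / 0.22 m/s = 3.818e+04 s = 0.4419 d.
C = 12.54·exp(−1.1·0.4419) = 12.54·0.615 = 7.711 mg/L.

7.71 mg/L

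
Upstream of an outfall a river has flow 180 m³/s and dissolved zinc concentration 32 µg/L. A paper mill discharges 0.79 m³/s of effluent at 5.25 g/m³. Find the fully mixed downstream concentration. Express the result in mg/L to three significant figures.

0.0548 mg/L

32 µg/L = 0.032 mg/L.
Conservation of mass across the mixing zone: C = (0.79·5.25 + 180·0.032) / (0.79 + 180) = 9.907/180.8 = 0.0548 mg/L.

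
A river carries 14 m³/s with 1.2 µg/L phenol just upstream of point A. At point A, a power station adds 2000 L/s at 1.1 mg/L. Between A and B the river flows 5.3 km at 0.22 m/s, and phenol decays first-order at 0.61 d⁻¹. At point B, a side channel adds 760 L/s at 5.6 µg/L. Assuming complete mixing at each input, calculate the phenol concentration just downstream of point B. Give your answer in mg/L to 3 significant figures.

0.112 mg/L

1.2 µg/L = 0.0012 mg/L.
2000 L/s = 2 m³/s.
After input A: C = (14·0.0012 + 2·1.1) / 16 = 0.1386 mg/L.
Over the 5.3 km reach to input B (t = 2.409e+04 s = 0.2788 d), decay gives C = 0.1386·exp(−0.61·0.2788) = 0.1169 mg/L.
760 L/s = 0.76 m³/s.
5.6 µg/L = 0.0056 mg/L.
After input B: C = (16·0.1169 + 0.76·0.0056) / 16.76 = 0.1118 mg/L.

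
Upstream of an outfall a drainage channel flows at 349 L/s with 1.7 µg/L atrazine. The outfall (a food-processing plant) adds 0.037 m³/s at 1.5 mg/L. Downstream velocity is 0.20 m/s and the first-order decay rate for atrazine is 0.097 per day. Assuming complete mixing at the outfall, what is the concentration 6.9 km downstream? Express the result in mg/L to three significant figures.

0.140 mg/L

349 L/s = 0.349 m³/s.
1.7 µg/L = 0.0017 mg/L.
After complete mixing, C₀ = (0.037·1.5 + 0.349·0.0017) / 0.386 = 0.1453 mg/L.
Travel time t = 6900 m / 0.20 m/s = 3.45e+04 s = 0.3993 d.
C = 0.1453·exp(−0.097·0.3993) = 0.1453·0.962 = 0.1398 mg/L.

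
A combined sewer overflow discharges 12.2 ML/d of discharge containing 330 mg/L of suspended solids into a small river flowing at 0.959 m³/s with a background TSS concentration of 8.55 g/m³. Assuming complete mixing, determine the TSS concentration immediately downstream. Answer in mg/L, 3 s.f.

12.2 ML/d = 0.1412 m³/s.
Flow-weighted mixing gives C = (0.1412·330 + 0.959·8.55) / (0.1412 + 0.959) = 54.8/1.1 = 49.81 mg/L.

49.8 mg/L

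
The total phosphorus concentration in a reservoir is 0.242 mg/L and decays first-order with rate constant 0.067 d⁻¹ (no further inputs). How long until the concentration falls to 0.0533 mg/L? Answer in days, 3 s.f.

22.6 d

t = ln(C₀/C)/k = ln(0.242/0.0533)/0.067 = 1.513/0.067 = 22.58 d.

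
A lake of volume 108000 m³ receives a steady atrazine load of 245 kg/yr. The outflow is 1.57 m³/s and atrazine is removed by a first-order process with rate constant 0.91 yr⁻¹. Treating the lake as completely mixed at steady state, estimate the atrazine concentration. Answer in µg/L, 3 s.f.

Outflow Q = 1.57 m³/s × 3.156e+07 s/yr = 4.955e+07 m³/yr.
Steady-state CSTR mass balance: W = Q·C + k·V·C, so C = W/(Q + kV).
Q + kV = 4.955e+07 + 0.91·108000 = 4.964e+07 m³/yr.
C = 245/4.964e+07 = 4.935e-06 kg/m³ = 0.004935 mg/L = 4.935 µg/L.

4.94 µg/L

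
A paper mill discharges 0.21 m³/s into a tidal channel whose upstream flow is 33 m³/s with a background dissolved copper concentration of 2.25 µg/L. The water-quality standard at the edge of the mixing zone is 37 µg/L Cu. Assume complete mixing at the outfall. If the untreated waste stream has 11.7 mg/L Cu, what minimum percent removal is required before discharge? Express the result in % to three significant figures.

2.25 µg/L = 0.00225 mg/L.
37 µg/L = 0.037 mg/L.
Mass balance: 0.037·33.21 = 0.21·Cₑ + 33·0.00225.
Cₑ = (1.229 − 0.07425) / 0.21 = 5.498 mg/L.
Required removal = 1 − 5.498/11.7 = 53.01 %.

53.0 %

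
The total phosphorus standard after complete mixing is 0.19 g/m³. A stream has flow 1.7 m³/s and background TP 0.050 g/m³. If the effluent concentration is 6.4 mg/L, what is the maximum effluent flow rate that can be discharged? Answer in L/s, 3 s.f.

Mass balance at complete mixing: C_std·(Q_w + Q_r) = Q_w·C_e + Q_r·C_b.
Rearranging, Q_w = Q_r·(C_std − C_b)/(C_e − C_std) = 1.7·(0.19 − 0.05) / (6.4 − 0.19) = 0.03833 m³/s.
= 38.33 L/s.

38.3 L/s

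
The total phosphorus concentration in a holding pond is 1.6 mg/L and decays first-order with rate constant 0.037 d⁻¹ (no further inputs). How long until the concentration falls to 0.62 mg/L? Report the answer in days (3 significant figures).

25.6 d

t = ln(C₀/C)/k = ln(1.6/0.62)/0.037 = 0.948/0.037 = 25.62 d.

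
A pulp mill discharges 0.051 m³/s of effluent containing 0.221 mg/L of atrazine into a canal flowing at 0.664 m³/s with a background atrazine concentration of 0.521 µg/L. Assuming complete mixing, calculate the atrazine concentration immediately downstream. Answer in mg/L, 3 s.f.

0.521 µg/L = 0.000521 mg/L.
Flow-weighted mixing gives C = (0.051·0.221 + 0.664·0.000521) / (0.051 + 0.664) = 0.01162/0.715 = 0.01625 mg/L.

0.0162 mg/L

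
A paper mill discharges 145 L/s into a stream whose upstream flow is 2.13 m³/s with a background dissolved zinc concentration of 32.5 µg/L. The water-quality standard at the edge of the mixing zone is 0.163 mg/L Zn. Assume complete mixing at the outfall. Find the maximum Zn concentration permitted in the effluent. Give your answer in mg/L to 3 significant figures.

145 L/s = 0.145 m³/s.
32.5 µg/L = 0.0325 mg/L.
Mass balance: 0.163·2.275 = 0.145·Cₑ + 2.13·0.0325.
Cₑ = (0.3708 − 0.06922) / 0.145 = 2.08 mg/L.

2.08 mg/L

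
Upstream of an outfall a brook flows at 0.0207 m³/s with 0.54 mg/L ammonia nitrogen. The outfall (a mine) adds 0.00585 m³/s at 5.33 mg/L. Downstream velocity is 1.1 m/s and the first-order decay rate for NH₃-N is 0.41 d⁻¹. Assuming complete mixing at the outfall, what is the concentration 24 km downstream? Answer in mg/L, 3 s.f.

1.44 mg/L

After complete mixing, C₀ = (0.00585·5.33 + 0.0207·0.54) / 0.02655 = 1.595 mg/L.
Travel time t = 2.4e+04 m / 1.1 m/s = 2.182e+04 s = 0.2525 d.
C = 1.595·exp(−0.41·0.2525) = 1.595·0.9016 = 1.439 mg/L.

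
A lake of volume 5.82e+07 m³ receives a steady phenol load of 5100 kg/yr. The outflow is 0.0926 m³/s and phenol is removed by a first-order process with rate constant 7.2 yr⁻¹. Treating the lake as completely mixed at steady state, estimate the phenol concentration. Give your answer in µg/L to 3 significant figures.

Outflow Q = 0.0926 m³/s × 3.156e+07 s/yr = 2.922e+06 m³/yr.
Steady-state CSTR mass balance: W = Q·C + k·V·C, so C = W/(Q + kV).
Q + kV = 2.922e+06 + 7.2·5.82e+07 = 4.22e+08 m³/yr.
C = 5100/4.22e+08 = 1.209e-05 kg/m³ = 0.01209 mg/L = 12.09 µg/L.

12.1 µg/L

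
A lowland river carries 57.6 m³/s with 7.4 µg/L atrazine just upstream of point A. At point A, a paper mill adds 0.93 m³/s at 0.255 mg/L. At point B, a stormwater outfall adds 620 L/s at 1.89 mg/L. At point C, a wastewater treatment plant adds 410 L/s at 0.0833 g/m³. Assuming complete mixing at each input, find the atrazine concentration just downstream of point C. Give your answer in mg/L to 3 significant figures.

0.0314 mg/L

7.4 µg/L = 0.0074 mg/L.
After input A: C = (57.6·0.0074 + 0.93·0.255) / 58.53 = 0.01133 mg/L.
620 L/s = 0.62 m³/s.
After input B: C = (58.53·0.01133 + 0.62·1.89) / 59.15 = 0.03103 mg/L.
410 L/s = 0.41 m³/s.
After input C: C = (59.15·0.03103 + 0.41·0.0833) / 59.56 = 0.03139 mg/L.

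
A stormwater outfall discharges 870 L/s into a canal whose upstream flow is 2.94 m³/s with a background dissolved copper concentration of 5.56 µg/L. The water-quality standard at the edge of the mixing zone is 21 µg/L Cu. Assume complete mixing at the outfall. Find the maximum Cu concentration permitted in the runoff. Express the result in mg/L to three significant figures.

0.0732 mg/L

870 L/s = 0.87 m³/s.
5.56 µg/L = 0.00556 mg/L.
21 µg/L = 0.021 mg/L.
Mass balance: 0.021·3.81 = 0.87·Cₑ + 2.94·0.00556.
Cₑ = (0.08001 − 0.01635) / 0.87 = 0.07318 mg/L.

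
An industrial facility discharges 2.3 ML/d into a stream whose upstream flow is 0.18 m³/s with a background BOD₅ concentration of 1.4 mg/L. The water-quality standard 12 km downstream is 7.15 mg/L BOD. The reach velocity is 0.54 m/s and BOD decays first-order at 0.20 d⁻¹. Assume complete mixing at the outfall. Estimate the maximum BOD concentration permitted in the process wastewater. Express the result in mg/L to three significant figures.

2.3 ML/d = 0.02662 m³/s.
Travel time to the compliance point: t = 1.2e+04/0.54 = 2.222e+04 s = 0.2572 d; decay factor exp(−0.20·0.2572) = 0.9499.
So the concentration just after mixing may be at most 7.15/0.9499 = 7.527 mg/L.
Mass balance: 7.527·0.2066 = 0.02662·Cₑ + 0.18·1.4.
Cₑ = (1.555 − 0.252) / 0.02662 = 48.96 mg/L.

49.0 mg/L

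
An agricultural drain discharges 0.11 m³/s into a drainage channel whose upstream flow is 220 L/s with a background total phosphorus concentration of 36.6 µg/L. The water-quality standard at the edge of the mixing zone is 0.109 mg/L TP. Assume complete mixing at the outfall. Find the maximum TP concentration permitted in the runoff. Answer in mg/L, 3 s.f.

220 L/s = 0.22 m³/s.
36.6 µg/L = 0.0366 mg/L.
Mass balance: 0.109·0.33 = 0.11·Cₑ + 0.22·0.0366.
Cₑ = (0.03597 − 0.008052) / 0.11 = 0.2538 mg/L.

0.254 mg/L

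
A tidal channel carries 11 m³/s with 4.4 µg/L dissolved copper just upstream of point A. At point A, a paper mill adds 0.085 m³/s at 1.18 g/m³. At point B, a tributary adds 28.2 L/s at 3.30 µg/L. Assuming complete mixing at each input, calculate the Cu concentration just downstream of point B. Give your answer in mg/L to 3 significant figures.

4.4 µg/L = 0.0044 mg/L.
After input A: C = (11·0.0044 + 0.085·1.18) / 11.09 = 0.01341 mg/L.
28.2 L/s = 0.0282 m³/s.
3.30 µg/L = 0.0033 mg/L.
After input B: C = (11.09·0.01341 + 0.0282·0.0033) / 11.11 = 0.01339 mg/L.

0.0134 mg/L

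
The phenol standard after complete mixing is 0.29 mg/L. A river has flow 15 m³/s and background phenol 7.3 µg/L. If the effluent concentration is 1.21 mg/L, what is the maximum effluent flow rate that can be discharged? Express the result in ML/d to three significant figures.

7.3 µg/L = 0.0073 mg/L.
Mass balance at complete mixing: C_std·(Q_w + Q_r) = Q_w·C_e + Q_r·C_b.
Rearranging, Q_w = Q_r·(C_std − C_b)/(C_e − C_std) = 15·(0.29 − 0.0073) / (1.21 − 0.29) = 4.609 m³/s.
= 398.2 ML/d.

398 ML/d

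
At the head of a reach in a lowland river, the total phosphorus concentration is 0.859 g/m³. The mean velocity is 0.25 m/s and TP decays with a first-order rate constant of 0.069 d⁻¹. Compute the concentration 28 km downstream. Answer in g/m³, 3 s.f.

Travel time t = 28 km / 0.25 m/s = 2.8e+04/0.25 = 1.12e+05 s = 1.296 d.
First-order decay: C = 0.859·exp(−0.069·1.296) = 0.859·0.9144 = 0.7855 g/m³.

0.786 g/m³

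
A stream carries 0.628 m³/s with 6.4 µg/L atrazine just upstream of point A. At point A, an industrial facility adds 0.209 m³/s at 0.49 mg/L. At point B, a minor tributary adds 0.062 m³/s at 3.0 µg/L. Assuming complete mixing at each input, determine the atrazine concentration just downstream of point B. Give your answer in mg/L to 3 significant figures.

0.119 mg/L

6.4 µg/L = 0.0064 mg/L.
After input A: C = (0.628·0.0064 + 0.209·0.49) / 0.837 = 0.1272 mg/L.
3.0 µg/L = 0.003 mg/L.
After input B: C = (0.837·0.1272 + 0.062·0.003) / 0.899 = 0.1186 mg/L.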